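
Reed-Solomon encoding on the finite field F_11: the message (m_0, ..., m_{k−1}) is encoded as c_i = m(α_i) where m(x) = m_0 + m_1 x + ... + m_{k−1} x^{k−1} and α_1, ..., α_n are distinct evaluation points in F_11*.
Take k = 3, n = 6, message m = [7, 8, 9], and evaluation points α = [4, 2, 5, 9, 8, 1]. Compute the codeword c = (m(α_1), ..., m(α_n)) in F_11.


c = [7, 4, 8, 5, 9, 2]

Message polynomial: m(x) = 7 + 8·x + 9·x^2 (mod 11).
For each evaluation point α_i, compute m(α_i) mod 11:
  α_1 = 4: Horner steps 9 → 0 → 7, so m(4) = 7.
  α_2 = 2: Horner steps 9 → 4 → 4, so m(2) = 4.
  α_3 = 5: Horner steps 9 → 9 → 8, so m(5) = 8.
  α_4 = 9: Horner steps 9 → 1 → 5, so m(9) = 5.
  α_5 = 8: Horner steps 9 → 3 → 9, so m(8) = 9.
  α_6 = 1: Horner steps 9 → 6 → 2, so m(1) = 2.
Codeword c = [7, 4, 8, 5, 9, 2] ∈ F_11^6.


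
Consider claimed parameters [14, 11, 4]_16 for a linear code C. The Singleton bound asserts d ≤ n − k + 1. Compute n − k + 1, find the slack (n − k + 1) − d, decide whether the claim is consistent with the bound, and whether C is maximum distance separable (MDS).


Singleton RHS = n − k + 1 = 4, slack = 0, bound satisfied, MDS.

Singleton bound: d ≤ n − k + 1.
Here n = 14, k = 11, so n − k + 1 = 4.
Given d = 4, check d ≤ 4: YES.
Slack = (n − k + 1) − d = 0.
The code is MDS (slack = 0).
Description: the claimed parameters are [14, 11, 4]_16; such a code would be MDS (meets Singleton bound).


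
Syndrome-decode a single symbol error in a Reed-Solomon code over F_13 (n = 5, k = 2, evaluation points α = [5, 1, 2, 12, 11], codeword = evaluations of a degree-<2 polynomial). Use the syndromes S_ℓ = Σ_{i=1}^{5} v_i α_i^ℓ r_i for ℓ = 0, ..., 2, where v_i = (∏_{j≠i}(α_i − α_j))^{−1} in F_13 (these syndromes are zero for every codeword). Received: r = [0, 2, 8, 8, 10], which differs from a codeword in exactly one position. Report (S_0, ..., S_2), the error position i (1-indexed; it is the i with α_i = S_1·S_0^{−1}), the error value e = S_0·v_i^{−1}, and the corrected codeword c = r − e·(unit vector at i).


S = (6, 7, 6), error at position 4, error magnitude e = 5, c = [0, 2, 8, 3, 10].

Step 1: column multipliers v_i = (∏_{j≠i}(α_i − α_j))^{−1} mod 13.
  i = 1 (α = 5): (5−1)(5−2)(5−12)(5−11) = 4·3·(−7)·(−6) = 504 ≡ 10, so v_1 = 10^{−1} = 4 (mod 13).
  i = 2 (α = 1): (1−5)(1−2)(1−12)(1−11) = (−4)·(−1)·(−11)·(−10) = 440 ≡ 11, so v_2 = 11^{−1} = 6 (mod 13).
  i = 3 (α = 2): (2−5)(2−1)(2−12)(2−11) = (−3)·1·(−10)·(−9) = −270 ≡ 3, so v_3 = 3^{−1} = 9 (mod 13).
  i = 4 (α = 12): (12−5)(12−1)(12−2)(12−11) = 7·11·10·1 = 770 ≡ 3, so v_4 = 3^{−1} = 9 (mod 13).
  i = 5 (α = 11): (11−5)(11−1)(11−2)(11−12) = 6·10·9·(−1) = −540 ≡ 6, so v_5 = 6^{−1} = 11 (mod 13).
  v = [4, 6, 9, 9, 11].
Step 2: syndromes of r = [0, 2, 8, 8, 10] (all sums mod 13).
  S_0 = Σ v_i r_i = 4·0 + 6·2 + 9·8 + 9·8 + 11·10 = 266 ≡ 6.
  S_1 = Σ v_i α_i r_i = 4·5·0 + 6·1·2 + 9·2·8 + 9·12·8 + 11·11·10 = 2230 ≡ 7.
  α_i^2 mod 13 = [12, 1, 4, 1, 4].
  S_2 = Σ v_i α_i^2 r_i = 4·12·0 + 6·1·2 + 9·4·8 + 9·1·8 + 11·4·10 = 812 ≡ 6.
  S = (6, 7, 6) ≠ 0, so r is not a codeword (an error is present).
Step 3: locate the error. For a single error e at position i, S_ℓ = v_i·e·α_i^ℓ, so α_err = S_1/S_0.
  S_0^{−1} = 6^{−1} = 11 (mod 13), so α_err = 7·11 = 77 ≡ 12 = α_4. Error position i = 4.
  Consistency check: S_2/S_1 = 6·2 = 12 ≡ 12 = α_err ✓ (single-error assumption holds).
Step 4: error magnitude e = S_0/v_4 = S_0·∏_{j≠4}(α_4 − α_j) = 6·3 = 18 ≡ 5 (mod 13).
Step 5: correct position 4: c_4 = r_4 − e = 8 − 5 ≡ 3 (mod 13). Hence c = [0, 2, 8, 3, 10].
  Check: interpolating c through the α_i gives m(x) = 9 + 6·x (degree < 2) with m(α_i) = c_i for every i, so c is indeed a codeword.


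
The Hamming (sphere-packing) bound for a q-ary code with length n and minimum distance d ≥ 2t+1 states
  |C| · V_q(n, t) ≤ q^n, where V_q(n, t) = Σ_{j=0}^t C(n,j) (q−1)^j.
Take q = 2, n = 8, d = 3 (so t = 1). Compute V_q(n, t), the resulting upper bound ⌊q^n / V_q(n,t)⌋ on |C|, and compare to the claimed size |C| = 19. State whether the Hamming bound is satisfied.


V_q(n, t) = 9, q^n = 256, Hamming bound = 28, |C| = 19 ≤ bound (satisfied).

Step 1: Compute V_q(n, t) = Σ_{j=0}^1 C(n, j) (q−1)^j.
  j = 0: C(8,0)·(1)^0 = 1·1 = 1.
  j = 1: C(8,1)·(1)^1 = 8·1 = 8.
  V_q(n, t) = 1 + 8 = 9.
Step 2: q^n = 2^8 = 256.
Step 3: Hamming bound ⌊q^n / V_q(n,t)⌋ = ⌊256/9⌋ = 28.
Step 4: Compare |C| = 19 to 28: satisfied.
The claimed |C| lies below the Hamming bound.


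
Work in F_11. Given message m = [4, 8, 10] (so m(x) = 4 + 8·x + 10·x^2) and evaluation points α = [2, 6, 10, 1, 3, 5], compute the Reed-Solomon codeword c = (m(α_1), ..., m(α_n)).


c = [5, 5, 6, 0, 8, 8]

Message polynomial: m(x) = 4 + 8·x + 10·x^2 (mod 11).
For each evaluation point α_i, compute m(α_i) mod 11:
  α_1 = 2: Horner steps 10 → 6 → 5, so m(2) = 5.
  α_2 = 6: Horner steps 10 → 2 → 5, so m(6) = 5.
  α_3 = 10: Horner steps 10 → 9 → 6, so m(10) = 6.
  α_4 = 1: Horner steps 10 → 7 → 0, so m(1) = 0.
  α_5 = 3: Horner steps 10 → 5 → 8, so m(3) = 8.
  α_6 = 5: Horner steps 10 → 3 → 8, so m(5) = 8.
Codeword c = [5, 5, 6, 0, 8, 8] ∈ F_11^6.


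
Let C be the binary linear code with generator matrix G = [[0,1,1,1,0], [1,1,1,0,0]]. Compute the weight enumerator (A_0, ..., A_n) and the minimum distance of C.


Weight distribution: A_0 = 1, A_2 = 1, A_3 = 2. Minimum distance d = 2.

Enumerate all 2^2 = 4 messages m ∈ F_2^2.
For each, compute codeword c = mG in F_2^5, then tally its weight.
  m = 00 → c = 00000, weight = 0.
  m = 10 → c = 01110, weight = 3.
  m = 01 → c = 11100, weight = 3.
  m = 11 → c = 10010, weight = 2.
Tally weights:
  weight 0: 1 codewords.
  weight 2: 1 codewords.
  weight 3: 2 codewords.
Minimum distance d = smallest w > 0 with A_w > 0 = 2.
Sanity: Σ A_w = 4 = 2^2 = 4 ✓.


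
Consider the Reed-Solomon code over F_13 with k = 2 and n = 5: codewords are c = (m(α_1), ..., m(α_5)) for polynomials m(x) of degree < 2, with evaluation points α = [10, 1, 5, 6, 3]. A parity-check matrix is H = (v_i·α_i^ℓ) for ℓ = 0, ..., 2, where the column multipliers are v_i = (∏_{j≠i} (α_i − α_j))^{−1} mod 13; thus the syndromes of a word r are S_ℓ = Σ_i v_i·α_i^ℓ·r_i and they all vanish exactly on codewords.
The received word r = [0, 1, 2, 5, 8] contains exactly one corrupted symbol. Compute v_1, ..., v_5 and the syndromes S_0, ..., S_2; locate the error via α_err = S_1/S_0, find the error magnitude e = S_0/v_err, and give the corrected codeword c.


S = (9, 2, 12), error at position 4, error magnitude e = 6, c = [0, 1, 2, 12, 8].

Step 1: column multipliers v_i = (∏_{j≠i}(α_i − α_j))^{−1} mod 13.
  i = 1 (α = 10): (10−1)(10−5)(10−6)(10−3) = 9·5·4·7 = 1260 ≡ 12, so v_1 = 12^{−1} = 12 (mod 13).
  i = 2 (α = 1): (1−10)(1−5)(1−6)(1−3) = (−9)·(−4)·(−5)·(−2) = 360 ≡ 9, so v_2 = 9^{−1} = 3 (mod 13).
  i = 3 (α = 5): (5−10)(5−1)(5−6)(5−3) = (−5)·4·(−1)·2 = 40 ≡ 1, so v_3 = 1^{−1} = 1 (mod 13).
  i = 4 (α = 6): (6−10)(6−1)(6−5)(6−3) = (−4)·5·1·3 = −60 ≡ 5, so v_4 = 5^{−1} = 8 (mod 13).
  i = 5 (α = 3): (3−10)(3−1)(3−5)(3−6) = (−7)·2·(−2)·(−3) = −84 ≡ 7, so v_5 = 7^{−1} = 2 (mod 13).
  v = [12, 3, 1, 8, 2].
Step 2: syndromes of r = [0, 1, 2, 5, 8] (all sums mod 13).
  S_0 = Σ v_i r_i = 12·0 + 3·1 + 1·2 + 8·5 + 2·8 = 61 ≡ 9.
  S_1 = Σ v_i α_i r_i = 12·10·0 + 3·1·1 + 1·5·2 + 8·6·5 + 2·3·8 = 301 ≡ 2.
  α_i^2 mod 13 = [9, 1, 12, 10, 9].
  S_2 = Σ v_i α_i^2 r_i = 12·9·0 + 3·1·1 + 1·12·2 + 8·10·5 + 2·9·8 = 571 ≡ 12.
  S = (9, 2, 12) ≠ 0, so r is not a codeword (an error is present).
Step 3: locate the error. For a single error e at position i, S_ℓ = v_i·e·α_i^ℓ, so α_err = S_1/S_0.
  S_0^{−1} = 9^{−1} = 3 (mod 13), so α_err = 2·3 = 6 ≡ 6 = α_4. Error position i = 4.
  Consistency check: S_2/S_1 = 12·7 = 84 ≡ 6 = α_err ✓ (single-error assumption holds).
Step 4: error magnitude e = S_0/v_4 = S_0·∏_{j≠4}(α_4 − α_j) = 9·5 = 45 ≡ 6 (mod 13).
Step 5: correct position 4: c_4 = r_4 − e = 5 − 6 ≡ 12 (mod 13). Hence c = [0, 1, 2, 12, 8].
  Check: interpolating c through the α_i gives m(x) = 4 + 10·x (degree < 2) with m(α_i) = c_i for every i, so c is indeed a codeword.


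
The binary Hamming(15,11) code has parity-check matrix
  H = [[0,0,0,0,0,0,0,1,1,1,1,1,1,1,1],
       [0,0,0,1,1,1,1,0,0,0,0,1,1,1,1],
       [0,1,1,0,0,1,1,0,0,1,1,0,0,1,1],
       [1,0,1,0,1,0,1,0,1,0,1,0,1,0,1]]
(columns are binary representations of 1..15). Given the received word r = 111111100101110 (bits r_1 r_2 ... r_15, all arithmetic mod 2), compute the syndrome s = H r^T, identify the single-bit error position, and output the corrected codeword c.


s = (0, 1, 0, 1)^T, error position = 5, corrected codeword c = 111101100101110

Compute s = H r^T mod 2 one row at a time:
  s_1 = 0 + 0 + 1 + 0 + 1 + 1 + 1 + 0 = 4 ≡ 0 (mod 2).
  s_2 = 1 + 1 + 1 + 1 + 1 + 1 + 1 + 0 = 7 ≡ 1 (mod 2).
  s_3 = 1 + 1 + 1 + 1 + 1 + 0 + 1 + 0 = 6 ≡ 0 (mod 2).
  s_4 = 1 + 1 + 1 + 1 + 0 + 0 + 1 + 0 = 5 ≡ 1 (mod 2).
s = (0, 1, 0, 1)^T — this equals column 5 of H (binary 0101), so error is at position 5.
Correct: flip bit 5 of r = 111111100101110 to get c = 111101100101110.


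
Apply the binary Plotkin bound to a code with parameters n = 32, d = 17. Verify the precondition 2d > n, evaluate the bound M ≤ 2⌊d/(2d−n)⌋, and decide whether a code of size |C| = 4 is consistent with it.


Plotkin bound M ≤ 16; given |C| = 4 ≤ bound (satisfied).

Check applicability: 2d = 34, n = 32.
2d − n = 2 > 0, so Plotkin applies.
Compute d/(2d−n) = 17/2 ≈ 8.5000.
⌊d/(2d−n)⌋ = 8.
Plotkin bound: M ≤ 2·8 = 16.
Given |C| = 4, check: satisfied.
This |C| is below the Plotkin bound.


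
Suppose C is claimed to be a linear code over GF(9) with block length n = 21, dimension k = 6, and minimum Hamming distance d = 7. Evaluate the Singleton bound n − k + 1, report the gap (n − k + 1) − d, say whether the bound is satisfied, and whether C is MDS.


Singleton RHS = n − k + 1 = 16, slack = 9, bound satisfied, not MDS.

Singleton bound: d ≤ n − k + 1.
Here n = 21, k = 6, so n − k + 1 = 16.
Given d = 7, check d ≤ 16: YES.
Slack = (n − k + 1) − d = 9.
The code is NOT MDS (slack = 9 > 0).
Description: the claimed parameters are [21, 6, 7]_9; such a code would be non-MDS.


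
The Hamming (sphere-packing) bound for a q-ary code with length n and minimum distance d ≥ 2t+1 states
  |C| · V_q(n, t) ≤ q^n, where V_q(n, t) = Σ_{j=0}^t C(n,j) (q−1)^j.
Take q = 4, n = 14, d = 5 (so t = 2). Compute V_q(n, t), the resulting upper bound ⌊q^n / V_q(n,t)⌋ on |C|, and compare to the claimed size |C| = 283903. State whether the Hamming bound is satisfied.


V_q(n, t) = 862, q^n = 268435456, Hamming bound = 311410, |C| = 283903 ≤ bound (satisfied).

Step 1: Compute V_q(n, t) = Σ_{j=0}^2 C(n, j) (q−1)^j.
  j = 0: C(14,0)·(3)^0 = 1·1 = 1.
  j = 1: C(14,1)·(3)^1 = 14·3 = 42.
  j = 2: C(14,2)·(3)^2 = 91·9 = 819.
  V_q(n, t) = 1 + 42 + 819 = 862.
Step 2: q^n = 4^14 = 268435456.
Step 3: Hamming bound ⌊q^n / V_q(n,t)⌋ = ⌊268435456/862⌋ = 311410.
Step 4: Compare |C| = 283903 to 311410: satisfied.
The claimed |C| lies below the Hamming bound.


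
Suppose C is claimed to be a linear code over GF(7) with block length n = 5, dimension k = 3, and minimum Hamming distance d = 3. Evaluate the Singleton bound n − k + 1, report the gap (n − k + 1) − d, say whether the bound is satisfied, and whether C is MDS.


Singleton RHS = n − k + 1 = 3, slack = 0, bound satisfied, MDS.

Singleton bound: d ≤ n − k + 1.
Here n = 5, k = 3, so n − k + 1 = 3.
Given d = 3, check d ≤ 3: YES.
Slack = (n − k + 1) − d = 0.
The code is MDS (slack = 0).
Description: the claimed parameters are [5, 3, 3]_7; such a code would be MDS (meets Singleton bound).


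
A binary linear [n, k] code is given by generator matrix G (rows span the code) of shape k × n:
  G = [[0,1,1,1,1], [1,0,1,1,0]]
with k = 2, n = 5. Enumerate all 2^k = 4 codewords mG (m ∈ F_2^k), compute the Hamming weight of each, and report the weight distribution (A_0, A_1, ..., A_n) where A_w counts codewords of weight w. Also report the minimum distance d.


Weight distribution: A_0 = 1, A_3 = 2, A_4 = 1. Minimum distance d = 3.

Enumerate all 2^2 = 4 messages m ∈ F_2^2.
For each, compute codeword c = mG in F_2^5, then tally its weight.
  m = 00 → c = 00000, weight = 0.
  m = 10 → c = 01111, weight = 4.
  m = 01 → c = 10110, weight = 3.
  m = 11 → c = 11001, weight = 3.
Tally weights:
  weight 0: 1 codewords.
  weight 3: 2 codewords.
  weight 4: 1 codewords.
Minimum distance d = smallest w > 0 with A_w > 0 = 3.
Sanity: Σ A_w = 4 = 2^2 = 4 ✓.


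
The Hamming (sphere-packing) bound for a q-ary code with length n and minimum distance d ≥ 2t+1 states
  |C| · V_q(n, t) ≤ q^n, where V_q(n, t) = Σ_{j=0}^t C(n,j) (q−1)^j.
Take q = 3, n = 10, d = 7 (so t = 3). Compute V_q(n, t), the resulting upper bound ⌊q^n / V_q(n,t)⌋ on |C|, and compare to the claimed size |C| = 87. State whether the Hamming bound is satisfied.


V_q(n, t) = 1161, q^n = 59049, Hamming bound = 50, |C| = 87 > bound (violated).

Step 1: Compute V_q(n, t) = Σ_{j=0}^3 C(n, j) (q−1)^j.
  j = 0: C(10,0)·(2)^0 = 1·1 = 1.
  j = 1: C(10,1)·(2)^1 = 10·2 = 20.
  j = 2: C(10,2)·(2)^2 = 45·4 = 180.
  j = 3: C(10,3)·(2)^3 = 120·8 = 960.
  V_q(n, t) = 1 + 20 + 180 + 960 = 1161.
Step 2: q^n = 3^10 = 59049.
Step 3: Hamming bound ⌊q^n / V_q(n,t)⌋ = ⌊59049/1161⌋ = 50.
Step 4: Compare |C| = 87 to 50: violated.
The claimed |C| lies above the Hamming bound, so no 3-ary code of length 10 with d ≥ 7 can have 87 codewords.


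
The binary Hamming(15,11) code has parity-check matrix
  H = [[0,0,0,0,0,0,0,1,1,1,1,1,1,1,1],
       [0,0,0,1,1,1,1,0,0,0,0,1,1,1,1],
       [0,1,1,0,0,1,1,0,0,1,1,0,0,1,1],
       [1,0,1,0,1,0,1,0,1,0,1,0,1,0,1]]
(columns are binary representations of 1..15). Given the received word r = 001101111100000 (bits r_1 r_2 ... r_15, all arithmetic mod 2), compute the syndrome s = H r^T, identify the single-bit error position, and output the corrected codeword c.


s = (1, 1, 0, 1)^T, error position = 13, corrected codeword c = 001101111100100

Compute s = H r^T mod 2 one row at a time:
  s_1 = 1 + 1 + 1 + 0 + 0 + 0 + 0 + 0 = 3 ≡ 1 (mod 2).
  s_2 = 1 + 0 + 1 + 1 + 0 + 0 + 0 + 0 = 3 ≡ 1 (mod 2).
  s_3 = 0 + 1 + 1 + 1 + 1 + 0 + 0 + 0 = 4 ≡ 0 (mod 2).
  s_4 = 0 + 1 + 0 + 1 + 1 + 0 + 0 + 0 = 3 ≡ 1 (mod 2).
s = (1, 1, 0, 1)^T — this equals column 13 of H (binary 1101), so error is at position 13.
Correct: flip bit 13 of r = 001101111100000 to get c = 001101111100100.


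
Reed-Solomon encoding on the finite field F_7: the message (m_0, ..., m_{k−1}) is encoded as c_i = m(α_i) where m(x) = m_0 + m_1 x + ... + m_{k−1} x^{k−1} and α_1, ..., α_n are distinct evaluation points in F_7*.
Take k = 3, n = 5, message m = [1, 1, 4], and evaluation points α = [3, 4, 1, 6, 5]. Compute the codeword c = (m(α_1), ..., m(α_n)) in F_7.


c = [5, 6, 6, 4, 1]

Message polynomial: m(x) = 1 + 1·x + 4·x^2 (mod 7).
For each evaluation point α_i, compute m(α_i) mod 7:
  α_1 = 3: Horner steps 4 → 6 → 5, so m(3) = 5.
  α_2 = 4: Horner steps 4 → 3 → 6, so m(4) = 6.
  α_3 = 1: Horner steps 4 → 5 → 6, so m(1) = 6.
  α_4 = 6: Horner steps 4 → 4 → 4, so m(6) = 4.
  α_5 = 5: Horner steps 4 → 0 → 1, so m(5) = 1.
Codeword c = [5, 6, 6, 4, 1] ∈ F_7^5.


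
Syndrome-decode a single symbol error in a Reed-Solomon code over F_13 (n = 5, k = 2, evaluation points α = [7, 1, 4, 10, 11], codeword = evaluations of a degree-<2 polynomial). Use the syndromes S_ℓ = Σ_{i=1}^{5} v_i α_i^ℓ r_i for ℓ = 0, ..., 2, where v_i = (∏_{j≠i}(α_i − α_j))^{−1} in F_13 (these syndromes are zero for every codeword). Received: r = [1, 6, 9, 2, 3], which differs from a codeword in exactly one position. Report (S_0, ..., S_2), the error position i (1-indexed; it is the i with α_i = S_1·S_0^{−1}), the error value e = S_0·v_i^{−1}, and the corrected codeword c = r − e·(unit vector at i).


S = (10, 5, 9), error at position 1, error magnitude e = 2, c = [12, 6, 9, 2, 3].

Step 1: column multipliers v_i = (∏_{j≠i}(α_i − α_j))^{−1} mod 13.
  i = 1 (α = 7): (7−1)(7−4)(7−10)(7−11) = 6·3·(−3)·(−4) = 216 ≡ 8, so v_1 = 8^{−1} = 5 (mod 13).
  i = 2 (α = 1): (1−7)(1−4)(1−10)(1−11) = (−6)·(−3)·(−9)·(−10) = 1620 ≡ 8, so v_2 = 8^{−1} = 5 (mod 13).
  i = 3 (α = 4): (4−7)(4−1)(4−10)(4−11) = (−3)·3·(−6)·(−7) = −378 ≡ 12, so v_3 = 12^{−1} = 12 (mod 13).
  i = 4 (α = 10): (10−7)(10−1)(10−4)(10−11) = 3·9·6·(−1) = −162 ≡ 7, so v_4 = 7^{−1} = 2 (mod 13).
  i = 5 (α = 11): (11−7)(11−1)(11−4)(11−10) = 4·10·7·1 = 280 ≡ 7, so v_5 = 7^{−1} = 2 (mod 13).
  v = [5, 5, 12, 2, 2].
Step 2: syndromes of r = [1, 6, 9, 2, 3] (all sums mod 13).
  S_0 = Σ v_i r_i = 5·1 + 5·6 + 12·9 + 2·2 + 2·3 = 153 ≡ 10.
  S_1 = Σ v_i α_i r_i = 5·7·1 + 5·1·6 + 12·4·9 + 2·10·2 + 2·11·3 = 603 ≡ 5.
  α_i^2 mod 13 = [10, 1, 3, 9, 4].
  S_2 = Σ v_i α_i^2 r_i = 5·10·1 + 5·1·6 + 12·3·9 + 2·9·2 + 2·4·3 = 464 ≡ 9.
  S = (10, 5, 9) ≠ 0, so r is not a codeword (an error is present).
Step 3: locate the error. For a single error e at position i, S_ℓ = v_i·e·α_i^ℓ, so α_err = S_1/S_0.
  S_0^{−1} = 10^{−1} = 4 (mod 13), so α_err = 5·4 = 20 ≡ 7 = α_1. Error position i = 1.
  Consistency check: S_2/S_1 = 9·8 = 72 ≡ 7 = α_err ✓ (single-error assumption holds).
Step 4: error magnitude e = S_0/v_1 = S_0·∏_{j≠1}(α_1 − α_j) = 10·8 = 80 ≡ 2 (mod 13).
Step 5: correct position 1: c_1 = r_1 − e = 1 − 2 ≡ 12 (mod 13). Hence c = [12, 6, 9, 2, 3].
  Check: interpolating c through the α_i gives m(x) = 5 + 1·x (degree < 2) with m(α_i) = c_i for every i, so c is indeed a codeword.


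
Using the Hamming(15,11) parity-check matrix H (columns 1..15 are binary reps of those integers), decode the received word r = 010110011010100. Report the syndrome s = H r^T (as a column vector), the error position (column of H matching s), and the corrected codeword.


s = (0, 1, 0, 0)^T, error position = 4, corrected codeword c = 010010011010100

Compute s = H r^T mod 2 one row at a time:
  s_1 = 1 + 1 + 0 + 1 + 0 + 1 + 0 + 0 = 4 ≡ 0 (mod 2).
  s_2 = 1 + 1 + 0 + 0 + 0 + 1 + 0 + 0 = 3 ≡ 1 (mod 2).
  s_3 = 1 + 0 + 0 + 0 + 0 + 1 + 0 + 0 = 2 ≡ 0 (mod 2).
  s_4 = 0 + 0 + 1 + 0 + 1 + 1 + 1 + 0 = 4 ≡ 0 (mod 2).
s = (0, 1, 0, 0)^T — this equals column 4 of H (binary 0100), so error is at position 4.
Correct: flip bit 4 of r = 010110011010100 to get c = 010010011010100.


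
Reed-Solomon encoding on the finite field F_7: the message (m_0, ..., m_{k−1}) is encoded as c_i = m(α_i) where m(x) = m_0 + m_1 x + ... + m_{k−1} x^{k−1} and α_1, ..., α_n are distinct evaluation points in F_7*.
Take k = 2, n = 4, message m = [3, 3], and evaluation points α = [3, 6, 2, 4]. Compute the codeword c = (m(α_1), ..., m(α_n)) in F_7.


c = [5, 0, 2, 1]

Message polynomial: m(x) = 3 + 3·x (mod 7).
For each evaluation point α_i, compute m(α_i) mod 7:
  α_1 = 3: Horner steps 3 → 5, so m(3) = 5.
  α_2 = 6: Horner steps 3 → 0, so m(6) = 0.
  α_3 = 2: Horner steps 3 → 2, so m(2) = 2.
  α_4 = 4: Horner steps 3 → 1, so m(4) = 1.
Codeword c = [5, 0, 2, 1] ∈ F_7^4.


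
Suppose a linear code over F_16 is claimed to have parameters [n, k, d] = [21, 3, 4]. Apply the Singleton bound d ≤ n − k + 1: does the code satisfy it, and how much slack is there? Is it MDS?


Singleton RHS = n − k + 1 = 19, slack = 15, bound satisfied, not MDS.

Singleton bound: d ≤ n − k + 1.
Here n = 21, k = 3, so n − k + 1 = 19.
Given d = 4, check d ≤ 19: YES.
Slack = (n − k + 1) − d = 15.
The code is NOT MDS (slack = 15 > 0).
Description: the claimed parameters are [21, 3, 4]_16; such a code would be non-MDS.


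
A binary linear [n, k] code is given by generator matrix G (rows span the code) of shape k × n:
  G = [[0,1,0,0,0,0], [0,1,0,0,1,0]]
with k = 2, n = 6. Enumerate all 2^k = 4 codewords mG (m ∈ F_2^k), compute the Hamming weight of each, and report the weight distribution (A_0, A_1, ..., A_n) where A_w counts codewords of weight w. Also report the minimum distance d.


Weight distribution: A_0 = 1, A_1 = 2, A_2 = 1. Minimum distance d = 1.

Enumerate all 2^2 = 4 messages m ∈ F_2^2.
For each, compute codeword c = mG in F_2^6, then tally its weight.
  m = 00 → c = 000000, weight = 0.
  m = 10 → c = 010000, weight = 1.
  m = 01 → c = 010010, weight = 2.
  m = 11 → c = 000010, weight = 1.
Tally weights:
  weight 0: 1 codewords.
  weight 1: 2 codewords.
  weight 2: 1 codewords.
Minimum distance d = smallest w > 0 with A_w > 0 = 1.
Sanity: Σ A_w = 4 = 2^2 = 4 ✓.


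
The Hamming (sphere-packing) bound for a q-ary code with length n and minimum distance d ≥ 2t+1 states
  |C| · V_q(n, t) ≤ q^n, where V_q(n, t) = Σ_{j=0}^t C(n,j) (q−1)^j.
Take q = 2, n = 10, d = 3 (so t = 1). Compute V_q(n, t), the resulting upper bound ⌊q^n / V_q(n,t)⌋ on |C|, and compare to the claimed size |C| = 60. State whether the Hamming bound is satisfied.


V_q(n, t) = 11, q^n = 1024, Hamming bound = 93, |C| = 60 ≤ bound (satisfied).

Step 1: Compute V_q(n, t) = Σ_{j=0}^1 C(n, j) (q−1)^j.
  j = 0: C(10,0)·(1)^0 = 1·1 = 1.
  j = 1: C(10,1)·(1)^1 = 10·1 = 10.
  V_q(n, t) = 1 + 10 = 11.
Step 2: q^n = 2^10 = 1024.
Step 3: Hamming bound ⌊q^n / V_q(n,t)⌋ = ⌊1024/11⌋ = 93.
Step 4: Compare |C| = 60 to 93: satisfied.
The claimed |C| lies below the Hamming bound.


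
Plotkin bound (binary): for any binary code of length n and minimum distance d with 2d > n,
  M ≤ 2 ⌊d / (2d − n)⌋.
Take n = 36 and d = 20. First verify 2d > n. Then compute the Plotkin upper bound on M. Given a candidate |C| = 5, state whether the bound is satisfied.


Plotkin bound M ≤ 10; given |C| = 5 ≤ bound (satisfied).

Check applicability: 2d = 40, n = 36.
2d − n = 4 > 0, so Plotkin applies.
Compute d/(2d−n) = 20/4 ≈ 5.0000.
⌊d/(2d−n)⌋ = 5.
Plotkin bound: M ≤ 2·5 = 10.
Given |C| = 5, check: satisfied.
This |C| is below the Plotkin bound.


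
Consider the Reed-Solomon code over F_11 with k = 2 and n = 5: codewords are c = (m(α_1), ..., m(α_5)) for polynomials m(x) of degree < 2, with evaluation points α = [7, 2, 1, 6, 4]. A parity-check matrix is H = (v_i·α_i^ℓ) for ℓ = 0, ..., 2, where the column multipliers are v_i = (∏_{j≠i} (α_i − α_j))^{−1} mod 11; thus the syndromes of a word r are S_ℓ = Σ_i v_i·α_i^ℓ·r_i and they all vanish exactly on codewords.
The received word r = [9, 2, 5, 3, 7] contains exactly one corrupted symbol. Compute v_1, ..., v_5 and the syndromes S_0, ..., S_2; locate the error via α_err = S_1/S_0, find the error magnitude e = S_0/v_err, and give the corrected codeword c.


S = (6, 3, 7), error at position 4, error magnitude e = 2, c = [9, 2, 5, 1, 7].

Step 1: column multipliers v_i = (∏_{j≠i}(α_i − α_j))^{−1} mod 11.
  i = 1 (α = 7): (7−2)(7−1)(7−6)(7−4) = 5·6·1·3 = 90 ≡ 2, so v_1 = 2^{−1} = 6 (mod 11).
  i = 2 (α = 2): (2−7)(2−1)(2−6)(2−4) = (−5)·1·(−4)·(−2) = −40 ≡ 4, so v_2 = 4^{−1} = 3 (mod 11).
  i = 3 (α = 1): (1−7)(1−2)(1−6)(1−4) = (−6)·(−1)·(−5)·(−3) = 90 ≡ 2, so v_3 = 2^{−1} = 6 (mod 11).
  i = 4 (α = 6): (6−7)(6−2)(6−1)(6−4) = (−1)·4·5·2 = −40 ≡ 4, so v_4 = 4^{−1} = 3 (mod 11).
  i = 5 (α = 4): (4−7)(4−2)(4−1)(4−6) = (−3)·2·3·(−2) = 36 ≡ 3, so v_5 = 3^{−1} = 4 (mod 11).
  v = [6, 3, 6, 3, 4].
Step 2: syndromes of r = [9, 2, 5, 3, 7] (all sums mod 11).
  S_0 = Σ v_i r_i = 6·9 + 3·2 + 6·5 + 3·3 + 4·7 = 127 ≡ 6.
  S_1 = Σ v_i α_i r_i = 6·7·9 + 3·2·2 + 6·1·5 + 3·6·3 + 4·4·7 = 586 ≡ 3.
  α_i^2 mod 11 = [5, 4, 1, 3, 5].
  S_2 = Σ v_i α_i^2 r_i = 6·5·9 + 3·4·2 + 6·1·5 + 3·3·3 + 4·5·7 = 491 ≡ 7.
  S = (6, 3, 7) ≠ 0, so r is not a codeword (an error is present).
Step 3: locate the error. For a single error e at position i, S_ℓ = v_i·e·α_i^ℓ, so α_err = S_1/S_0.
  S_0^{−1} = 6^{−1} = 2 (mod 11), so α_err = 3·2 = 6 ≡ 6 = α_4. Error position i = 4.
  Consistency check: S_2/S_1 = 7·4 = 28 ≡ 6 = α_err ✓ (single-error assumption holds).
Step 4: error magnitude e = S_0/v_4 = S_0·∏_{j≠4}(α_4 − α_j) = 6·4 = 24 ≡ 2 (mod 11).
Step 5: correct position 4: c_4 = r_4 − e = 3 − 2 ≡ 1 (mod 11). Hence c = [9, 2, 5, 1, 7].
  Check: interpolating c through the α_i gives m(x) = 8 + 8·x (degree < 2) with m(α_i) = c_i for every i, so c is indeed a codeword.


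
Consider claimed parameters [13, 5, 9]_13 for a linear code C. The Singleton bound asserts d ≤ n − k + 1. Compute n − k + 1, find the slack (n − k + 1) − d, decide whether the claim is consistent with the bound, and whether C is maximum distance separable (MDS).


Singleton RHS = n − k + 1 = 9, slack = 0, bound satisfied, MDS.

Singleton bound: d ≤ n − k + 1.
Here n = 13, k = 5, so n − k + 1 = 9.
Given d = 9, check d ≤ 9: YES.
Slack = (n − k + 1) − d = 0.
The code is MDS (slack = 0).
Description: the claimed parameters are [13, 5, 9]_13; such a code would be MDS (meets Singleton bound).


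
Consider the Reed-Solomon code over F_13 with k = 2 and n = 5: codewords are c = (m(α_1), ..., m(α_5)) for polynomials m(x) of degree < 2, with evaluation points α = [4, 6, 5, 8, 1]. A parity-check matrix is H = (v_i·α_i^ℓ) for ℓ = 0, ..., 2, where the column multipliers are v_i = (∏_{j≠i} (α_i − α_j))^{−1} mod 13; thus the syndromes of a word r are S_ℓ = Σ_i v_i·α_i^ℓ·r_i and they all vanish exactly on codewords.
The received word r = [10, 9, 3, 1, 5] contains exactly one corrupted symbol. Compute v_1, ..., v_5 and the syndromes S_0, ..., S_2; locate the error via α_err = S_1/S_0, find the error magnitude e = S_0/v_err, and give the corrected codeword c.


S = (7, 4, 6), error at position 4, error magnitude e = 6, c = [10, 9, 3, 8, 5].

Step 1: column multipliers v_i = (∏_{j≠i}(α_i − α_j))^{−1} mod 13.
  i = 1 (α = 4): (4−6)(4−5)(4−8)(4−1) = (−2)·(−1)·(−4)·3 = −24 ≡ 2, so v_1 = 2^{−1} = 7 (mod 13).
  i = 2 (α = 6): (6−4)(6−5)(6−8)(6−1) = 2·1·(−2)·5 = −20 ≡ 6, so v_2 = 6^{−1} = 11 (mod 13).
  i = 3 (α = 5): (5−4)(5−6)(5−8)(5−1) = 1·(−1)·(−3)·4 = 12 ≡ 12, so v_3 = 12^{−1} = 12 (mod 13).
  i = 4 (α = 8): (8−4)(8−6)(8−5)(8−1) = 4·2·3·7 = 168 ≡ 12, so v_4 = 12^{−1} = 12 (mod 13).
  i = 5 (α = 1): (1−4)(1−6)(1−5)(1−8) = (−3)·(−5)·(−4)·(−7) = 420 ≡ 4, so v_5 = 4^{−1} = 10 (mod 13).
  v = [7, 11, 12, 12, 10].
Step 2: syndromes of r = [10, 9, 3, 1, 5] (all sums mod 13).
  S_0 = Σ v_i r_i = 7·10 + 11·9 + 12·3 + 12·1 + 10·5 = 267 ≡ 7.
  S_1 = Σ v_i α_i r_i = 7·4·10 + 11·6·9 + 12·5·3 + 12·8·1 + 10·1·5 = 1200 ≡ 4.
  α_i^2 mod 13 = [3, 10, 12, 12, 1].
  S_2 = Σ v_i α_i^2 r_i = 7·3·10 + 11·10·9 + 12·12·3 + 12·12·1 + 10·1·5 = 1826 ≡ 6.
  S = (7, 4, 6) ≠ 0, so r is not a codeword (an error is present).
Step 3: locate the error. For a single error e at position i, S_ℓ = v_i·e·α_i^ℓ, so α_err = S_1/S_0.
  S_0^{−1} = 7^{−1} = 2 (mod 13), so α_err = 4·2 = 8 ≡ 8 = α_4. Error position i = 4.
  Consistency check: S_2/S_1 = 6·10 = 60 ≡ 8 = α_err ✓ (single-error assumption holds).
Step 4: error magnitude e = S_0/v_4 = S_0·∏_{j≠4}(α_4 − α_j) = 7·12 = 84 ≡ 6 (mod 13).
Step 5: correct position 4: c_4 = r_4 − e = 1 − 6 ≡ 8 (mod 13). Hence c = [10, 9, 3, 8, 5].
  Check: interpolating c through the α_i gives m(x) = 12 + 6·x (degree < 2) with m(α_i) = c_i for every i, so c is indeed a codeword.


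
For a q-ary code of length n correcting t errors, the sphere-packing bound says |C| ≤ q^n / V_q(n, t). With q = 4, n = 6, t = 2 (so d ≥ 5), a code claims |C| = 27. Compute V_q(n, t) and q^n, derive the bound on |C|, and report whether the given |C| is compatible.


V_q(n, t) = 154, q^n = 4096, Hamming bound = 26, |C| = 27 > bound (violated).

Step 1: Compute V_q(n, t) = Σ_{j=0}^2 C(n, j) (q−1)^j.
  j = 0: C(6,0)·(3)^0 = 1·1 = 1.
  j = 1: C(6,1)·(3)^1 = 6·3 = 18.
  j = 2: C(6,2)·(3)^2 = 15·9 = 135.
  V_q(n, t) = 1 + 18 + 135 = 154.
Step 2: q^n = 4^6 = 4096.
Step 3: Hamming bound ⌊q^n / V_q(n,t)⌋ = ⌊4096/154⌋ = 26.
Step 4: Compare |C| = 27 to 26: violated.
The claimed |C| lies above the Hamming bound, so no 4-ary code of length 6 with d ≥ 5 can have 27 codewords.


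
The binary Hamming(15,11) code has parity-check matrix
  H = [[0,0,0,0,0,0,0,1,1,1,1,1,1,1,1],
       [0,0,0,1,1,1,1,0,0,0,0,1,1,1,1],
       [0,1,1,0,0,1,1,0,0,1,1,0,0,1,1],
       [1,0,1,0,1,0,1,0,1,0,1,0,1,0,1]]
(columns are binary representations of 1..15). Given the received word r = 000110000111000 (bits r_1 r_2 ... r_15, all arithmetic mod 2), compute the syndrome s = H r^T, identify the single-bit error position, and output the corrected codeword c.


s = (1, 1, 0, 0)^T, error position = 12, corrected codeword c = 000110000110000

Compute s = H r^T mod 2 one row at a time:
  s_1 = 0 + 0 + 1 + 1 + 1 + 0 + 0 + 0 = 3 ≡ 1 (mod 2).
  s_2 = 1 + 1 + 0 + 0 + 1 + 0 + 0 + 0 = 3 ≡ 1 (mod 2).
  s_3 = 0 + 0 + 0 + 0 + 1 + 1 + 0 + 0 = 2 ≡ 0 (mod 2).
  s_4 = 0 + 0 + 1 + 0 + 0 + 1 + 0 + 0 = 2 ≡ 0 (mod 2).
s = (1, 1, 0, 0)^T — this equals column 12 of H (binary 1100), so error is at position 12.
Correct: flip bit 12 of r = 000110000111000 to get c = 000110000110000.


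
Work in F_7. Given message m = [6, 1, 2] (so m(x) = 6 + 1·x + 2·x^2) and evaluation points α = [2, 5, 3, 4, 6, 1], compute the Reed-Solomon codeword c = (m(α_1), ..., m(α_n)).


c = [2, 5, 6, 0, 0, 2]

Message polynomial: m(x) = 6 + 1·x + 2·x^2 (mod 7).
For each evaluation point α_i, compute m(α_i) mod 7:
  α_1 = 2: Horner steps 2 → 5 → 2, so m(2) = 2.
  α_2 = 5: Horner steps 2 → 4 → 5, so m(5) = 5.
  α_3 = 3: Horner steps 2 → 0 → 6, so m(3) = 6.
  α_4 = 4: Horner steps 2 → 2 → 0, so m(4) = 0.
  α_5 = 6: Horner steps 2 → 6 → 0, so m(6) = 0.
  α_6 = 1: Horner steps 2 → 3 → 2, so m(1) = 2.
Codeword c = [2, 5, 6, 0, 0, 2] ∈ F_7^6.


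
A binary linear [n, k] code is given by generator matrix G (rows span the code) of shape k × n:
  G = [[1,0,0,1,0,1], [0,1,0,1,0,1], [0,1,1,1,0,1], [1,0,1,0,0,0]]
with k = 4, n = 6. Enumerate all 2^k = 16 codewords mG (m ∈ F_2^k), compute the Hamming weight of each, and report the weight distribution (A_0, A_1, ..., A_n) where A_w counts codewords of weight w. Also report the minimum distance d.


Weight distribution: A_0 = 1, A_1 = 3, A_2 = 4, A_3 = 4, A_4 = 3, A_5 = 1. Minimum distance d = 1.

Enumerate all 2^4 = 16 messages m ∈ F_2^4.
For each, compute codeword c = mG in F_2^6, then tally its weight.
  m = 0000 → c = 000000, weight = 0.
  m = 1000 → c = 100101, weight = 3.
  m = 0100 → c = 010101, weight = 3.
  m = 1100 → c = 110000, weight = 2.
  m = 0010 → c = 011101, weight = 4.
  m = 1010 → c = 111000, weight = 3.
  m = 0110 → c = 001000, weight = 1.
  m = 1110 → c = 101101, weight = 4.
  m = 0001 → c = 101000, weight = 2.
  m = 1001 → c = 001101, weight = 3.
  m = 0101 → c = 111101, weight = 5.
  m = 1101 → c = 011000, weight = 2.
  m = 0011 → c = 110101, weight = 4.
  m = 1011 → c = 010000, weight = 1.
  m = 0111 → c = 100000, weight = 1.
  m = 1111 → c = 000101, weight = 2.
Tally weights:
  weight 0: 1 codewords.
  weight 1: 3 codewords.
  weight 2: 4 codewords.
  weight 3: 4 codewords.
  weight 4: 3 codewords.
  weight 5: 1 codewords.
Minimum distance d = smallest w > 0 with A_w > 0 = 1.
Sanity: Σ A_w = 16 = 2^4 = 16 ✓.


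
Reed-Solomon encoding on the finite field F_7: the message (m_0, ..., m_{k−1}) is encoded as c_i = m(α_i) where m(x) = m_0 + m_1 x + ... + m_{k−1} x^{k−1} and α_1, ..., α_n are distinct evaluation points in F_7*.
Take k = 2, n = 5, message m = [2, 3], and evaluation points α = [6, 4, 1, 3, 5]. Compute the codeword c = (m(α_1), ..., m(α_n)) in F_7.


c = [6, 0, 5, 4, 3]

Message polynomial: m(x) = 2 + 3·x (mod 7).
For each evaluation point α_i, compute m(α_i) mod 7:
  α_1 = 6: Horner steps 3 → 6, so m(6) = 6.
  α_2 = 4: Horner steps 3 → 0, so m(4) = 0.
  α_3 = 1: Horner steps 3 → 5, so m(1) = 5.
  α_4 = 3: Horner steps 3 → 4, so m(3) = 4.
  α_5 = 5: Horner steps 3 → 3, so m(5) = 3.
Codeword c = [6, 0, 5, 4, 3] ∈ F_7^5.


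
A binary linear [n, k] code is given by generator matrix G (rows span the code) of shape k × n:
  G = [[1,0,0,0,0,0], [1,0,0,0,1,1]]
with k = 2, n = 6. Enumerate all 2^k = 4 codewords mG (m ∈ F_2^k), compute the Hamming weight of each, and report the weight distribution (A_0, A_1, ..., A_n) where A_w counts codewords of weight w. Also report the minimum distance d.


Weight distribution: A_0 = 1, A_1 = 1, A_2 = 1, A_3 = 1. Minimum distance d = 1.

Enumerate all 2^2 = 4 messages m ∈ F_2^2.
For each, compute codeword c = mG in F_2^6, then tally its weight.
  m = 00 → c = 000000, weight = 0.
  m = 10 → c = 100000, weight = 1.
  m = 01 → c = 100011, weight = 3.
  m = 11 → c = 000011, weight = 2.
Tally weights:
  weight 0: 1 codewords.
  weight 1: 1 codewords.
  weight 2: 1 codewords.
  weight 3: 1 codewords.
Minimum distance d = smallest w > 0 with A_w > 0 = 1.
Sanity: Σ A_w = 4 = 2^2 = 4 ✓.


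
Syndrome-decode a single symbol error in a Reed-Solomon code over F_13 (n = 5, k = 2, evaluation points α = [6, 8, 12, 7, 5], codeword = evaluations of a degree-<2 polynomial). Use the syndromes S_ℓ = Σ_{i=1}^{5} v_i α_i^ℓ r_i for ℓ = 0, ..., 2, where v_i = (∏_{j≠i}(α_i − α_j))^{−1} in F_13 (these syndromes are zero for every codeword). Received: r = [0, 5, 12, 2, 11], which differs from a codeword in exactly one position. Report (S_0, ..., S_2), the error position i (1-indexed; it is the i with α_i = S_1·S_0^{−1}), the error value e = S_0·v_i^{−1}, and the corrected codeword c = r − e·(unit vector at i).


S = (7, 4, 6), error at position 2, error magnitude e = 1, c = [0, 4, 12, 2, 11].

Step 1: column multipliers v_i = (∏_{j≠i}(α_i − α_j))^{−1} mod 13.
  i = 1 (α = 6): (6−8)(6−12)(6−7)(6−5) = (−2)·(−6)·(−1)·1 = −12 ≡ 1, so v_1 = 1^{−1} = 1 (mod 13).
  i = 2 (α = 8): (8−6)(8−12)(8−7)(8−5) = 2·(−4)·1·3 = −24 ≡ 2, so v_2 = 2^{−1} = 7 (mod 13).
  i = 3 (α = 12): (12−6)(12−8)(12−7)(12−5) = 6·4·5·7 = 840 ≡ 8, so v_3 = 8^{−1} = 5 (mod 13).
  i = 4 (α = 7): (7−6)(7−8)(7−12)(7−5) = 1·(−1)·(−5)·2 = 10 ≡ 10, so v_4 = 10^{−1} = 4 (mod 13).
  i = 5 (α = 5): (5−6)(5−8)(5−12)(5−7) = (−1)·(−3)·(−7)·(−2) = 42 ≡ 3, so v_5 = 3^{−1} = 9 (mod 13).
  v = [1, 7, 5, 4, 9].
Step 2: syndromes of r = [0, 5, 12, 2, 11] (all sums mod 13).
  S_0 = Σ v_i r_i = 1·0 + 7·5 + 5·12 + 4·2 + 9·11 = 202 ≡ 7.
  S_1 = Σ v_i α_i r_i = 1·6·0 + 7·8·5 + 5·12·12 + 4·7·2 + 9·5·11 = 1551 ≡ 4.
  α_i^2 mod 13 = [10, 12, 1, 10, 12].
  S_2 = Σ v_i α_i^2 r_i = 1·10·0 + 7·12·5 + 5·1·12 + 4·10·2 + 9·12·11 = 1748 ≡ 6.
  S = (7, 4, 6) ≠ 0, so r is not a codeword (an error is present).
Step 3: locate the error. For a single error e at position i, S_ℓ = v_i·e·α_i^ℓ, so α_err = S_1/S_0.
  S_0^{−1} = 7^{−1} = 2 (mod 13), so α_err = 4·2 = 8 ≡ 8 = α_2. Error position i = 2.
  Consistency check: S_2/S_1 = 6·10 = 60 ≡ 8 = α_err ✓ (single-error assumption holds).
Step 4: error magnitude e = S_0/v_2 = S_0·∏_{j≠2}(α_2 − α_j) = 7·2 = 14 ≡ 1 (mod 13).
Step 5: correct position 2: c_2 = r_2 − e = 5 − 1 ≡ 4 (mod 13). Hence c = [0, 4, 12, 2, 11].
  Check: interpolating c through the α_i gives m(x) = 1 + 2·x (degree < 2) with m(α_i) = c_i for every i, so c is indeed a codeword.


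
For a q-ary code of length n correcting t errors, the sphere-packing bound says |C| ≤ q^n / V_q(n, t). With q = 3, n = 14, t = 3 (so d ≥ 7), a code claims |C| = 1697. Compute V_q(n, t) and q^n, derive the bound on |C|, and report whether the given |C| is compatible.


V_q(n, t) = 3305, q^n = 4782969, Hamming bound = 1447, |C| = 1697 > bound (violated).

Step 1: Compute V_q(n, t) = Σ_{j=0}^3 C(n, j) (q−1)^j.
  j = 0: C(14,0)·(2)^0 = 1·1 = 1.
  j = 1: C(14,1)·(2)^1 = 14·2 = 28.
  j = 2: C(14,2)·(2)^2 = 91·4 = 364.
  j = 3: C(14,3)·(2)^3 = 364·8 = 2912.
  V_q(n, t) = 1 + 28 + 364 + 2912 = 3305.
Step 2: q^n = 3^14 = 4782969.
Step 3: Hamming bound ⌊q^n / V_q(n,t)⌋ = ⌊4782969/3305⌋ = 1447.
Step 4: Compare |C| = 1697 to 1447: violated.
The claimed |C| lies above the Hamming bound, so no 3-ary code of length 14 with d ≥ 7 can have 1697 codewords.


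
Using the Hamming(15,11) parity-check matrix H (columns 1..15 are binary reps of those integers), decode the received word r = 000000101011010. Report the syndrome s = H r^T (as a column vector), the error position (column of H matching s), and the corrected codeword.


s = (0, 1, 1, 1)^T, error position = 7, corrected codeword c = 000000001011010

Compute s = H r^T mod 2 one row at a time:
  s_1 = 0 + 1 + 0 + 1 + 1 + 0 + 1 + 0 = 4 ≡ 0 (mod 2).
  s_2 = 0 + 0 + 0 + 1 + 1 + 0 + 1 + 0 = 3 ≡ 1 (mod 2).
  s_3 = 0 + 0 + 0 + 1 + 0 + 1 + 1 + 0 = 3 ≡ 1 (mod 2).
  s_4 = 0 + 0 + 0 + 1 + 1 + 1 + 0 + 0 = 3 ≡ 1 (mod 2).
s = (0, 1, 1, 1)^T — this equals column 7 of H (binary 0111), so error is at position 7.
Correct: flip bit 7 of r = 000000101011010 to get c = 000000001011010.


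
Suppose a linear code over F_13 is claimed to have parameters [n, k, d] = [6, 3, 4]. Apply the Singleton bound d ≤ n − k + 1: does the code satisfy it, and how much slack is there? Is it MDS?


Singleton RHS = n − k + 1 = 4, slack = 0, bound satisfied, MDS.

Singleton bound: d ≤ n − k + 1.
Here n = 6, k = 3, so n − k + 1 = 4.
Given d = 4, check d ≤ 4: YES.
Slack = (n − k + 1) − d = 0.
The code is MDS (slack = 0).
Description: the claimed parameters are [6, 3, 4]_13; such a code would be MDS (meets Singleton bound).


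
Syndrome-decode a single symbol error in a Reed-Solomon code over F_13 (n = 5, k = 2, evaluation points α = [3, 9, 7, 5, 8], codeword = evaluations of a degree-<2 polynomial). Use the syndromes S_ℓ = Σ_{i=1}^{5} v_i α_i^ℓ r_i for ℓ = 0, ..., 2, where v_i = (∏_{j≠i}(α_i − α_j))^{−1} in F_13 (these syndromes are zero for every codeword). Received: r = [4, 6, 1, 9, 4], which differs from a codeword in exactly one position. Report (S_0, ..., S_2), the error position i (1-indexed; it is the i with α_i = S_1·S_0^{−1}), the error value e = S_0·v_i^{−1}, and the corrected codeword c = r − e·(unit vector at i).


S = (3, 11, 10), error at position 5, error magnitude e = 7, c = [4, 6, 1, 9, 10].

Step 1: column multipliers v_i = (∏_{j≠i}(α_i − α_j))^{−1} mod 13.
  i = 1 (α = 3): (3−9)(3−7)(3−5)(3−8) = (−6)·(−4)·(−2)·(−5) = 240 ≡ 6, so v_1 = 6^{−1} = 11 (mod 13).
  i = 2 (α = 9): (9−3)(9−7)(9−5)(9−8) = 6·2·4·1 = 48 ≡ 9, so v_2 = 9^{−1} = 3 (mod 13).
  i = 3 (α = 7): (7−3)(7−9)(7−5)(7−8) = 4·(−2)·2·(−1) = 16 ≡ 3, so v_3 = 3^{−1} = 9 (mod 13).
  i = 4 (α = 5): (5−3)(5−9)(5−7)(5−8) = 2·(−4)·(−2)·(−3) = −48 ≡ 4, so v_4 = 4^{−1} = 10 (mod 13).
  i = 5 (α = 8): (8−3)(8−9)(8−7)(8−5) = 5·(−1)·1·3 = −15 ≡ 11, so v_5 = 11^{−1} = 6 (mod 13).
  v = [11, 3, 9, 10, 6].
Step 2: syndromes of r = [4, 6, 1, 9, 4] (all sums mod 13).
  S_0 = Σ v_i r_i = 11·4 + 3·6 + 9·1 + 10·9 + 6·4 = 185 ≡ 3.
  S_1 = Σ v_i α_i r_i = 11·3·4 + 3·9·6 + 9·7·1 + 10·5·9 + 6·8·4 = 999 ≡ 11.
  α_i^2 mod 13 = [9, 3, 10, 12, 12].
  S_2 = Σ v_i α_i^2 r_i = 11·9·4 + 3·3·6 + 9·10·1 + 10·12·9 + 6·12·4 = 1908 ≡ 10.
  S = (3, 11, 10) ≠ 0, so r is not a codeword (an error is present).
Step 3: locate the error. For a single error e at position i, S_ℓ = v_i·e·α_i^ℓ, so α_err = S_1/S_0.
  S_0^{−1} = 3^{−1} = 9 (mod 13), so α_err = 11·9 = 99 ≡ 8 = α_5. Error position i = 5.
  Consistency check: S_2/S_1 = 10·6 = 60 ≡ 8 = α_err ✓ (single-error assumption holds).
Step 4: error magnitude e = S_0/v_5 = S_0·∏_{j≠5}(α_5 − α_j) = 3·11 = 33 ≡ 7 (mod 13).
Step 5: correct position 5: c_5 = r_5 − e = 4 − 7 ≡ 10 (mod 13). Hence c = [4, 6, 1, 9, 10].
  Check: interpolating c through the α_i gives m(x) = 3 + 9·x (degree < 2) with m(α_i) = c_i for every i, so c is indeed a codeword.
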